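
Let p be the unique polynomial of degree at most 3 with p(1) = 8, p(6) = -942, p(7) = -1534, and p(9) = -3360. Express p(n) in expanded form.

p(n) = -5n^3 + 3n^2 + 4n + 6

Using the Lagrange interpolation formula with nodes 1, 6, 7, 9:
  L_0(n) = (n - 6)(n - 7)(n - 9) / -240
  L_1(n) = (n - 1)(n - 7)(n - 9) / 15
  L_2(n) = (n - 1)(n - 6)(n - 9) / -12
  L_3(n) = (n - 1)(n - 6)(n - 7) / 48
Then p(n) = 8·L_0(n) - 942·L_1(n) - 1534·L_2(n) - 3360·L_3(n).
Expanding and collecting terms gives p(n) = -5n^3 + 3n^2 + 4n + 6.
Check: p(7) = -1534. ✓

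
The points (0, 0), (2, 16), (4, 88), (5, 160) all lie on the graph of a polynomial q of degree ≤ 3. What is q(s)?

q(s) = s^3 + s^2 + 2s

Write q(s) = as^3 + bs^2 + cs + d. Substituting each data point gives a linear system:
  d = 0
  8a + 4b + 2c + d = 16
  64a + 16b + 4c + d = 88
  125a + 25b + 5c + d = 160
Solving the system yields a = 1, b = 1, c = 2, d = 0.
So q(s) = s³ + s² + 2s.
Check: q(0) = 0. ✓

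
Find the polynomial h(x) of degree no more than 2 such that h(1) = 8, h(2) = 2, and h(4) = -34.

Using the Lagrange interpolation formula with nodes 1, 2, 4:
  L_0(x) = (x - 2)(x - 4) / 3
  L_1(x) = (x - 1)(x - 4) / -2
  L_2(x) = (x - 1)(x - 2) / 6
Then h(x) = 8·L_0(x) + 2·L_1(x) - 34·L_2(x).
Expanding and collecting terms gives h(x) = -4x² + 6x + 6.
Check: h(1) = 8. ✓

h(x) = -4x^2 + 6x + 6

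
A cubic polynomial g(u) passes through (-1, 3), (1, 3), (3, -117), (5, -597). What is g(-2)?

Using the Lagrange interpolation formula with nodes -1, 1, 3, 5:
  L_0(u) = (u - 1)(u - 3)(u - 5) / -48
  L_1(u) = (u + 1)(u - 3)(u - 5) / 16
  L_2(u) = (u + 1)(u - 1)(u - 5) / -16
  L_3(u) = (u + 1)(u - 1)(u - 3) / 48
Then g(u) = 3·L_0(u) + 3·L_1(u) - 117·L_2(u) - 597·L_3(u).
Expanding and collecting terms gives g(u) = -5u^3 + 5u + 3.
Evaluating at u = -2: g(-2) = 33.

33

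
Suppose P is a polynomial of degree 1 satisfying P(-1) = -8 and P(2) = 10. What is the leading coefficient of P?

6

Write P(s) = as + b. Substituting each data point gives a linear system:
  -a + b = -8
  2a + b = 10
Solving the system yields a = 6, b = -2.
So P(s) = 6s - 2.
The leading coefficient is 6.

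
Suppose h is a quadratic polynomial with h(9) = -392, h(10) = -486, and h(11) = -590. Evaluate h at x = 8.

-308

Using the Lagrange interpolation formula with nodes 9, 10, 11:
  L_0(x) = (x - 10)(x - 11) / 2
  L_1(x) = (x - 9)(x - 11) / -1
  L_2(x) = (x - 9)(x - 10) / 2
Then h(x) = -392·L_0(x) - 486·L_1(x) - 590·L_2(x).
Expanding and collecting terms gives h(x) = -5x² + x + 4.
Evaluating at x = 8: h(8) = -308.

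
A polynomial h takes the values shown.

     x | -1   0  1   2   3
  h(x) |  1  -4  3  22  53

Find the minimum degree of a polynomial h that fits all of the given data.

2

Forward differences of the values at x = -1, 0, 1, 2, 3:
  h  : 1  -4  3  22  53
  Δ  : -5  7  19  31
  Δ^2: 12  12  12
  Δ^3: 0  0
  Δ^4: 0
The second differences are constant (12) and nonzero, while all higher differences vanish, so the minimal degree is 2.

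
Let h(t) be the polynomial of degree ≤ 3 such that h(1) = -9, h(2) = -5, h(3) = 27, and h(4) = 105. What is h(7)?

Using the Lagrange interpolation formula with nodes 1, 2, 3, 4:
  L_0(t) = (t - 2)(t - 3)(t - 4) / -6
  L_1(t) = (t - 1)(t - 3)(t - 4) / 2
  L_2(t) = (t - 1)(t - 2)(t - 4) / -2
  L_3(t) = (t - 1)(t - 2)(t - 3) / 6
Then h(t) = -9·L_0(t) - 5·L_1(t) + 27·L_2(t) + 105·L_3(t).
Expanding and collecting terms gives h(t) = 3t^3 - 4t^2 - 5t - 3.
Evaluating at t = 7: h(7) = 795.

795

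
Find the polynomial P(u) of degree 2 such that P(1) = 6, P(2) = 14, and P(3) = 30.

Write P(u) = au^2 + bu + c. Substituting each data point gives a linear system:
  a + b + c = 6
  4a + 2b + c = 14
  9a + 3b + c = 30
Solving the system yields a = 4, b = -4, c = 6.
So P(u) = 4u^2 - 4u + 6.
Check: P(3) = 30. ✓

P(u) = 4u^2 - 4u + 6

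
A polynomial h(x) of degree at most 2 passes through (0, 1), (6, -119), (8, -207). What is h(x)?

h(x) = -3x^2 - 2x + 1

Using the Lagrange interpolation formula with nodes 0, 6, 8:
  L_0(x) = (x - 6)(x - 8) / 48
  L_1(x) = x(x - 8) / -12
  L_2(x) = x(x - 6) / 16
Then h(x) = 1·L_0(x) - 119·L_1(x) - 207·L_2(x).
Expanding and collecting terms gives h(x) = -3x^2 - 2x + 1.
Check: h(8) = -207. ✓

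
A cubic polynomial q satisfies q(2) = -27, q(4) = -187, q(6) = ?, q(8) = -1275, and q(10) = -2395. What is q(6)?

The 4 known points determine the degree-3 polynomial uniquely.
Write q(t) = at^3 + bt^2 + ct + d. Substituting each data point gives a linear system:
  8a + 4b + 2c + d = -27
  64a + 16b + 4c + d = -187
  512a + 64b + 8c + d = -1275
  1000a + 100b + 10c + d = -2395
Solving the system yields a = -2, b = -4, c = 0, d = 5.
So q(t) = -2t^3 - 4t^2 + 5.
Then q(6) = -571.

-571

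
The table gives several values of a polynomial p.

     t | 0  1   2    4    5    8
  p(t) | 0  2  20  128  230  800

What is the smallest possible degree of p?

3

Divided differences on the nodes 0, 1, 2, 4, 5, 8:
  order 0: 0  2  20  128  230  800
  order 1: 2  18  54  102  190
  order 2: 8  12  16  22
  order 3: 1  1  1
  order 4: 0  0
  order 5: 0
The order-3 divided differences are all 1 (nonzero) and every higher order vanishes, so the data lies on a polynomial of degree exactly 3.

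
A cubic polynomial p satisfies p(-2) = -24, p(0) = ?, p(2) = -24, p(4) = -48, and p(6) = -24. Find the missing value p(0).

The 4 known points determine the degree-3 polynomial uniquely.
Write p(t) = at^3 + bt^2 + ct + d. Substituting each data point gives a linear system:
  -8a + 4b - 2c + d = -24
  8a + 4b + 2c + d = -24
  64a + 16b + 4c + d = -48
  216a + 36b + 6c + d = -24
Solving the system yields a = 1, b = -6, c = -4, d = 0.
So p(t) = t³ - 6t² - 4t.
Then p(0) = 0.

0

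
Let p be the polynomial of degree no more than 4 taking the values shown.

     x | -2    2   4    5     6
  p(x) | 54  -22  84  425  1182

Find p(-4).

812

Write p(x) = ax^4 + bx^3 + cx^2 + dx + e. Substituting each data point gives a linear system:
  16a - 8b + 4c - 2d + e = 54
  16a + 8b + 4c + 2d + e = -22
  256a + 64b + 16c + 4d + e = 84
  625a + 125b + 25c + 5d + e = 425
  1296a + 216b + 36c + 6d + e = 1182
Solving the system yields a = 2, b = -6, c = -4, d = 5, e = 0.
So p(x) = 2x⁴ - 6x³ - 4x² + 5x.
Then p(-4) = 812.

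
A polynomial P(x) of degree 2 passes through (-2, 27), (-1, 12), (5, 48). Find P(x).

Write P(x) = ax^2 + bx + c. Substituting each data point gives a linear system:
  4a - 2b + c = 27
  a - b + c = 12
  25a + 5b + c = 48
Solving the system yields a = 3, b = -6, c = 3.
So P(x) = 3x^2 - 6x + 3.
Check: P(5) = 48. ✓

P(x) = 3x^2 - 6x + 3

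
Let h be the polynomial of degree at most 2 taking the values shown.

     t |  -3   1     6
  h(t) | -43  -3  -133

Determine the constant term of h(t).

-1

Write h(t) = at^2 + bt + c. Substituting each data point gives a linear system:
  9a - 3b + c = -43
  a + b + c = -3
  36a + 6b + c = -133
Solving the system yields a = -4, b = 2, c = -1.
So h(t) = -4t² + 2t - 1.
The constant term is -1.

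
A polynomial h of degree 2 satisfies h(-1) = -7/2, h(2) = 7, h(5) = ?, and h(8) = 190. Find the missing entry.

143/2

On equispaced nodes a degree-2 polynomial has vanishing third forward difference, so
  - h(-1) + 3·h(2) - 3·h(5) + h(8) = 0.
Substituting the known values and solving for h(5):
  -3·h(5) = -429/2
  h(5) = 143/2.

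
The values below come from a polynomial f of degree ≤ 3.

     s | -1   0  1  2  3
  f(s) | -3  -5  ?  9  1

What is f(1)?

3

On equispaced nodes a degree-3 polynomial has vanishing fourth forward difference, so
  f(-1) - 4·f(0) + 6·f(1) - 4·f(2) + f(3) = 0.
Substituting the known values and solving for f(1):
  6·f(1) = 18
  f(1) = 3.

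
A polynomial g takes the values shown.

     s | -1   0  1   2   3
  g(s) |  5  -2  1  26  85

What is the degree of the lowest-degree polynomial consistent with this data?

Forward differences of the values at s = -1, 0, 1, 2, 3:
  g  : 5  -2  1  26  85
  Δ  : -7  3  25  59
  Δ^2: 10  22  34
  Δ^3: 12  12
  Δ^4: 0
The third differences are constant (12) and nonzero, while all higher differences vanish, so the minimal degree is 3.

3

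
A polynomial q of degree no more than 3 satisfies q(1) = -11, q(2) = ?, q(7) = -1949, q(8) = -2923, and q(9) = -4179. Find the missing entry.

-49

The 4 known points determine the degree-3 polynomial uniquely.
Write q(n) = an^3 + bn^2 + cn + d. Substituting each data point gives a linear system:
  a + b + c + d = -11
  343a + 49b + 7c + d = -1949
  512a + 64b + 8c + d = -2923
  729a + 81b + 9c + d = -4179
Solving the system yields a = -6, b = 3, c = -5, d = -3.
So q(n) = -6n^3 + 3n^2 - 5n - 3.
Then q(2) = -49.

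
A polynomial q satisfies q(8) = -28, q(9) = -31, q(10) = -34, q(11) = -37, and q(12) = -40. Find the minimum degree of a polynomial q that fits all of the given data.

1

Divided differences on the nodes 8, 9, 10, 11, 12:
  order 0: -28  -31  -34  -37  -40
  order 1: -3  -3  -3  -3
  order 2: 0  0  0
  order 3: 0  0
  order 4: 0
The order-1 divided differences are all -3 (nonzero) and every higher order vanishes, so the data lies on a polynomial of degree exactly 1.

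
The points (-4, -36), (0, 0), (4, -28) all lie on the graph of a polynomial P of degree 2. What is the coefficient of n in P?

1

Write P(n) = an^2 + bn + c. Substituting each data point gives a linear system:
  16a - 4b + c = -36
  c = 0
  16a + 4b + c = -28
Solving the system yields a = -2, b = 1, c = 0.
So P(n) = -2n² + n.
The coefficient of n is 1.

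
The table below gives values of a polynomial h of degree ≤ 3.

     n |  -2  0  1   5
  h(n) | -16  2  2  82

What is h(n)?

h(n) = n^3 - 2n^2 + n + 2

Write h(n) = an^3 + bn^2 + cn + d. Substituting each data point gives a linear system:
  -8a + 4b - 2c + d = -16
  d = 2
  a + b + c + d = 2
  125a + 25b + 5c + d = 82
Solving the system yields a = 1, b = -2, c = 1, d = 2.
So h(n) = n^3 - 2n^2 + n + 2.
Check: h(-2) = -16. ✓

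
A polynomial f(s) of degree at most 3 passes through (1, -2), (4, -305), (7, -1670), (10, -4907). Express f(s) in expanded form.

f(s) = -5s^3 + s^2 - s + 3

Write f(s) = as^3 + bs^2 + cs + d. Substituting each data point gives a linear system:
  a + b + c + d = -2
  64a + 16b + 4c + d = -305
  343a + 49b + 7c + d = -1670
  1000a + 100b + 10c + d = -4907
Solving the system yields a = -5, b = 1, c = -1, d = 3.
So f(s) = -5s^3 + s^2 - s + 3.
Check: f(10) = -4907. ✓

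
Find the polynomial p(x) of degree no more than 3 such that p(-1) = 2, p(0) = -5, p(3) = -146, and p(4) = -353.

Write p(x) = ax^3 + bx^2 + cx + d. Substituting each data point gives a linear system:
  -a + b - c + d = 2
  d = -5
  27a + 9b + 3c + d = -146
  64a + 16b + 4c + d = -353
Solving the system yields a = -6, b = 2, c = 1, d = -5.
So p(x) = -6x³ + 2x² + x - 5.
Check: p(3) = -146. ✓

p(x) = -6x^3 + 2x^2 + x - 5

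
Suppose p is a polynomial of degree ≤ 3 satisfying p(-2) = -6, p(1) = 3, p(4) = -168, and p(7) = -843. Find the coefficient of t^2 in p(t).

-4

Write p(t) = at^3 + bt^2 + ct + d. Substituting each data point gives a linear system:
  -8a + 4b - 2c + d = -6
  a + b + c + d = 3
  64a + 16b + 4c + d = -168
  343a + 49b + 7c + d = -843
Solving the system yields a = -2, b = -4, c = 5, d = 4.
So p(t) = -2t^3 - 4t^2 + 5t + 4.
The coefficient of t^2 is -4.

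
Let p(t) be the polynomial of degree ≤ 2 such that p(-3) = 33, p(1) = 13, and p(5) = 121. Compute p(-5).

Write p(t) = at^2 + bt + c. Substituting each data point gives a linear system:
  9a - 3b + c = 33
  a + b + c = 13
  25a + 5b + c = 121
Solving the system yields a = 4, b = 3, c = 6.
So p(t) = 4t^2 + 3t + 6.
Then p(-5) = 91.

91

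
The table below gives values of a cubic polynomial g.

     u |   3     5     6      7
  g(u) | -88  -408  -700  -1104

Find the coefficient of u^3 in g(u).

-3

Write g(u) = au^3 + bu^2 + cu + d. Substituting each data point gives a linear system:
  27a + 9b + 3c + d = -88
  125a + 25b + 5c + d = -408
  216a + 36b + 6c + d = -700
  343a + 49b + 7c + d = -1104
Solving the system yields a = -3, b = -2, c = 3, d = 2.
So g(u) = -3u³ - 2u² + 3u + 2.
The leading coefficient is -3.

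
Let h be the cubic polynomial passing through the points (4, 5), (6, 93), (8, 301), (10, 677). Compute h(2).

-11

Using the Lagrange interpolation formula with nodes 4, 6, 8, 10:
  L_0(t) = (t - 6)(t - 8)(t - 10) / -48
  L_1(t) = (t - 4)(t - 8)(t - 10) / 16
  L_2(t) = (t - 4)(t - 6)(t - 10) / -16
  L_3(t) = (t - 4)(t - 6)(t - 8) / 48
Then h(t) = 5·L_0(t) + 93·L_1(t) + 301·L_2(t) + 677·L_3(t).
Expanding and collecting terms gives h(t) = t^3 - 3t^2 - 2t - 3.
Evaluating at t = 2: h(2) = -11.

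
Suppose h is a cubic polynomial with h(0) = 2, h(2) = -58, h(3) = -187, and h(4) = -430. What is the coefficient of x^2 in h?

-3

Write h(x) = ax^3 + bx^2 + cx + d. Substituting each data point gives a linear system:
  d = 2
  8a + 4b + 2c + d = -58
  27a + 9b + 3c + d = -187
  64a + 16b + 4c + d = -430
Solving the system yields a = -6, b = -3, c = 0, d = 2.
So h(x) = -6x^3 - 3x^2 + 2.
The coefficient of x^2 is -3.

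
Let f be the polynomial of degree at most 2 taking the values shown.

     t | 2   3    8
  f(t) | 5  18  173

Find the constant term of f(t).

Write f(t) = at^2 + bt + c. Substituting each data point gives a linear system:
  4a + 2b + c = 5
  9a + 3b + c = 18
  64a + 8b + c = 173
Solving the system yields a = 3, b = -2, c = -3.
So f(t) = 3t^2 - 2t - 3.
The constant term is -3.

-3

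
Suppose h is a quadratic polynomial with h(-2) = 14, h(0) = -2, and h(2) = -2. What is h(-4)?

46

Using the Lagrange interpolation formula with nodes -2, 0, 2:
  L_0(t) = t(t - 2) / 8
  L_1(t) = (t + 2)(t - 2) / -4
  L_2(t) = (t + 2)t / 8
Then h(t) = 14·L_0(t) - 2·L_1(t) - 2·L_2(t).
Expanding and collecting terms gives h(t) = 2t² - 4t - 2.
Evaluating at t = -4: h(-4) = 46.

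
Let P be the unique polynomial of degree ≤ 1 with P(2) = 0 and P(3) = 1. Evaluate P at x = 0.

-2

Write P(x) = ax + b. Substituting each data point gives a linear system:
  2a + b = 0
  3a + b = 1
Solving the system yields a = 1, b = -2.
So P(x) = x - 2.
Then P(0) = -2.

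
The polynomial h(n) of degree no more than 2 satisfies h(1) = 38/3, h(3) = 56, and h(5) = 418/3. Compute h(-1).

Using the Lagrange interpolation formula with nodes 1, 3, 5:
  L_0(n) = (n - 3)(n - 5) / 8
  L_1(n) = (n - 1)(n - 5) / -4
  L_2(n) = (n - 1)(n - 3) / 8
Then h(n) = 38/3·L_0(n) + 56·L_1(n) + 418/3·L_2(n).
Expanding and collecting terms gives h(n) = 5n² + (5/3)n + 6.
Evaluating at n = -1: h(-1) = 28/3.

28/3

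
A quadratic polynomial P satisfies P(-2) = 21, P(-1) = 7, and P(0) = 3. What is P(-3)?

Write P(n) = an^2 + bn + c. Substituting each data point gives a linear system:
  4a - 2b + c = 21
  a - b + c = 7
  c = 3
Solving the system yields a = 5, b = 1, c = 3.
So P(n) = 5n² + n + 3.
Then P(-3) = 45.

45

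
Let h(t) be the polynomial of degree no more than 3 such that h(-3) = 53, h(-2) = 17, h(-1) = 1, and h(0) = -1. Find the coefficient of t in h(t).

3

Write h(t) = at^3 + bt^2 + ct + d. Substituting each data point gives a linear system:
  -27a + 9b - 3c + d = 53
  -8a + 4b - 2c + d = 17
  -a + b - c + d = 1
  d = -1
Solving the system yields a = -1, b = 4, c = 3, d = -1.
So h(t) = -t^3 + 4t^2 + 3t - 1.
The coefficient of t is 3.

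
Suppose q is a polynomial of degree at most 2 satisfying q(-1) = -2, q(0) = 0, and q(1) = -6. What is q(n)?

q(n) = -4n^2 - 2n

Write q(n) = an^2 + bn + c. Substituting each data point gives a linear system:
  a - b + c = -2
  c = 0
  a + b + c = -6
Solving the system yields a = -4, b = -2, c = 0.
So q(n) = -4n^2 - 2n.
Check: q(1) = -6. ✓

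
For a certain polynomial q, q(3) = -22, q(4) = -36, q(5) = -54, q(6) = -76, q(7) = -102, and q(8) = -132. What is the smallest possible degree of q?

Forward differences of the values at u = 3, 4, 5, 6, 7, 8:
  q  : -22  -36  -54  -76  -102  -132
  Δ  : -14  -18  -22  -26  -30
  Δ^2: -4  -4  -4  -4
  Δ^3: 0  0  0
  Δ^4: 0  0
  Δ^5: 0
The second differences are constant (-4) and nonzero, while all higher differences vanish, so the minimal degree is 2.

2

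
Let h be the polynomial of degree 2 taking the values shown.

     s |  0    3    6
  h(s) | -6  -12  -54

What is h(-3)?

Using the Lagrange interpolation formula with nodes 0, 3, 6:
  L_0(s) = (s - 3)(s - 6) / 18
  L_1(s) = s(s - 6) / -9
  L_2(s) = s(s - 3) / 18
Then h(s) = -6·L_0(s) - 12·L_1(s) - 54·L_2(s).
Expanding and collecting terms gives h(s) = -2s^2 + 4s - 6.
Evaluating at s = -3: h(-3) = -36.

-36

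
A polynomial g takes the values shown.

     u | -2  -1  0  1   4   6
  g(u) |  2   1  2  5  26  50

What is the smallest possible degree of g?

2

Divided differences on the nodes -2, -1, 0, 1, 4, 6:
  order 0: 2  1  2  5  26  50
  order 1: -1  1  3  7  12
  order 2: 1  1  1  1
  order 3: 0  0  0
  order 4: 0  0
  order 5: 0
The order-2 divided differences are all 1 (nonzero) and every higher order vanishes, so the data lies on a polynomial of degree exactly 2.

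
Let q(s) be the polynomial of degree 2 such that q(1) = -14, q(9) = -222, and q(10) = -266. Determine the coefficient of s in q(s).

-6

Write q(s) = as^2 + bs + c. Substituting each data point gives a linear system:
  a + b + c = -14
  81a + 9b + c = -222
  100a + 10b + c = -266
Solving the system yields a = -2, b = -6, c = -6.
So q(s) = -2s^2 - 6s - 6.
The coefficient of s is -6.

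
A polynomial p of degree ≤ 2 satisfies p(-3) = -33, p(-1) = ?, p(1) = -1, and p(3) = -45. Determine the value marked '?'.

The 3 known points determine the degree-2 polynomial uniquely.
Write p(n) = an^2 + bn + c. Substituting each data point gives a linear system:
  9a - 3b + c = -33
  a + b + c = -1
  9a + 3b + c = -45
Solving the system yields a = -5, b = -2, c = 6.
So p(n) = -5n^2 - 2n + 6.
Then p(-1) = 3.

3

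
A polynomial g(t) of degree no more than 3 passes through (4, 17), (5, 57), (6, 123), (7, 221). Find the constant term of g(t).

-3

Write g(t) = at^3 + bt^2 + ct + d. Substituting each data point gives a linear system:
  64a + 16b + 4c + d = 17
  125a + 25b + 5c + d = 57
  216a + 36b + 6c + d = 123
  343a + 49b + 7c + d = 221
Solving the system yields a = 1, b = -2, c = -3, d = -3.
So g(t) = t^3 - 2t^2 - 3t - 3.
The constant term is -3.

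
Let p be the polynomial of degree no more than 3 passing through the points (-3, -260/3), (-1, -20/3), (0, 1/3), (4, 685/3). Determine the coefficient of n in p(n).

Write p(n) = an^3 + bn^2 + cn + d. Substituting each data point gives a linear system:
  -27a + 9b - 3c + d = -260/3
  -a + b - c + d = -20/3
  d = 1/3
  64a + 16b + 4c + d = 685/3
Solving the system yields a = 3, b = 1, c = 5, d = 1/3.
So p(n) = 3n^3 + n^2 + 5n + 1/3.
The coefficient of n is 5.

5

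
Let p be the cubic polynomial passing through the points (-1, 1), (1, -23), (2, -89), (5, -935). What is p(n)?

p(n) = -6n^3 - 6n^2 - 6n - 5

Using the Lagrange interpolation formula with nodes -1, 1, 2, 5:
  L_0(n) = (n - 1)(n - 2)(n - 5) / -36
  L_1(n) = (n + 1)(n - 2)(n - 5) / 8
  L_2(n) = (n + 1)(n - 1)(n - 5) / -9
  L_3(n) = (n + 1)(n - 1)(n - 2) / 72
Then p(n) = 1·L_0(n) - 23·L_1(n) - 89·L_2(n) - 935·L_3(n).
Expanding and collecting terms gives p(n) = -6n^3 - 6n^2 - 6n - 5.
Check: p(1) = -23. ✓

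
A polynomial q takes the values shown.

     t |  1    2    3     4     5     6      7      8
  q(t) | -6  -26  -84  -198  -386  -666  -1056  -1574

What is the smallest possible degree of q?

3

Forward differences of the values at t = 1, 2, 3, 4, 5, 6, 7, 8:
  q  : -6  -26  -84  -198  -386  -666  -1056  -1574
  Δ  : -20  -58  -114  -188  -280  -390  -518
  Δ^2: -38  -56  -74  -92  -110  -128
  Δ^3: -18  -18  -18  -18  -18
  Δ^4: 0  0  0  0
  Δ^5: 0  0  0
  Δ^6: 0  0
  Δ^7: 0
The third differences are constant (-18) and nonzero, while all higher differences vanish, so the minimal degree is 3.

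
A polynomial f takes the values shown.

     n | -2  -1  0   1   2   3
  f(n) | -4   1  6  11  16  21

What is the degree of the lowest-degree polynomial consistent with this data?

Forward differences of the values at n = -2, -1, 0, 1, 2, 3:
  f  : -4  1  6  11  16  21
  Δ  : 5  5  5  5  5
  Δ^2: 0  0  0  0
  Δ^3: 0  0  0
  Δ^4: 0  0
  Δ^5: 0
The first differences are constant (5) and nonzero, while all higher differences vanish, so the minimal degree is 1.

1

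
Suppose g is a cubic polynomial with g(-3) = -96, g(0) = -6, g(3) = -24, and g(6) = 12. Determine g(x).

g(x) = x^3 - 6x^2 + 3x - 6

Write g(x) = ax^3 + bx^2 + cx + d. Substituting each data point gives a linear system:
  -27a + 9b - 3c + d = -96
  d = -6
  27a + 9b + 3c + d = -24
  216a + 36b + 6c + d = 12
Solving the system yields a = 1, b = -6, c = 3, d = -6.
So g(x) = x³ - 6x² + 3x - 6.
Check: g(3) = -24. ✓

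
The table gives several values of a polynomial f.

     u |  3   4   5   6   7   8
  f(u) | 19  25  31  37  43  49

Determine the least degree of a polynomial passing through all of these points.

Forward differences of the values at u = 3, 4, 5, 6, 7, 8:
  f  : 19  25  31  37  43  49
  Δ  : 6  6  6  6  6
  Δ^2: 0  0  0  0
  Δ^3: 0  0  0
  Δ^4: 0  0
  Δ^5: 0
The first differences are constant (6) and nonzero, while all higher differences vanish, so the minimal degree is 1.

1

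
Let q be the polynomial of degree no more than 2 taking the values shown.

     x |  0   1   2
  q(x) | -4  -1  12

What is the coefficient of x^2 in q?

5

Write q(x) = ax^2 + bx + c. Substituting each data point gives a linear system:
  c = -4
  a + b + c = -1
  4a + 2b + c = 12
Solving the system yields a = 5, b = -2, c = -4.
So q(x) = 5x^2 - 2x - 4.
The leading coefficient is 5.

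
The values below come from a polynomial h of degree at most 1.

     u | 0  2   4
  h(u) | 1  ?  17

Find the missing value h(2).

On equispaced nodes a degree-1 polynomial has vanishing second forward difference, so
  h(0) - 2·h(2) + h(4) = 0.
Substituting the known values and solving for h(2):
  -2·h(2) = -18
  h(2) = 9.

9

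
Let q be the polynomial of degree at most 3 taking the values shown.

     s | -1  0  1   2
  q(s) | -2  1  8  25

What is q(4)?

Forward differences of the values at s = -1, 0, 1, 2:
  q  : -2  1  8  25
  Δ  : 3  7  17
  Δ^2: 4  10
  Δ^3: 6
The third differences are constant, confirming degree 3.
Interpolating (Newton forward form) and evaluating at s = 4 gives q(4) = 113.

113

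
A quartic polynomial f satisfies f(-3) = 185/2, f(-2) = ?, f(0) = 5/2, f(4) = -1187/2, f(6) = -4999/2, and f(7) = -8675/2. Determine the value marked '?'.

73/2

The 5 known points determine the degree-4 polynomial uniquely.
Write f(n) = an^4 + bn^3 + cn^2 + dn + e. Substituting each data point gives a linear system:
  81a - 27b + 9c - 3d + e = 185/2
  e = 5/2
  256a + 64b + 16c + 4d + e = -1187/2
  1296a + 216b + 36c + 6d + e = -4999/2
  2401a + 343b + 49c + 7d + e = -8675/2
Solving the system yields a = -1, b = -6, c = 2, d = 3, e = 5/2.
So f(n) = -n^4 - 6n^3 + 2n^2 + 3n + 5/2.
Then f(-2) = 73/2.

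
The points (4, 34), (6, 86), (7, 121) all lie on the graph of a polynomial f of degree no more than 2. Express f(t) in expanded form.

Using the Lagrange interpolation formula with nodes 4, 6, 7:
  L_0(t) = (t - 6)(t - 7) / 6
  L_1(t) = (t - 4)(t - 7) / -2
  L_2(t) = (t - 4)(t - 6) / 3
Then f(t) = 34·L_0(t) + 86·L_1(t) + 121·L_2(t).
Expanding and collecting terms gives f(t) = 3t² - 4t + 2.
Check: f(6) = 86. ✓

f(t) = 3t^2 - 4t + 2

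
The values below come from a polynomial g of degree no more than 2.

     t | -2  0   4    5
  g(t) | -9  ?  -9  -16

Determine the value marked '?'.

The 3 known points determine the degree-2 polynomial uniquely.
Write g(t) = at^2 + bt + c. Substituting each data point gives a linear system:
  4a - 2b + c = -9
  16a + 4b + c = -9
  25a + 5b + c = -16
Solving the system yields a = -1, b = 2, c = -1.
So g(t) = -t^2 + 2t - 1.
Then g(0) = -1.

-1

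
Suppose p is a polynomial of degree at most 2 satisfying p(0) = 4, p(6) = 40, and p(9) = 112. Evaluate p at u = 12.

Using the Lagrange interpolation formula with nodes 0, 6, 9:
  L_0(u) = (u - 6)(u - 9) / 54
  L_1(u) = u(u - 9) / -18
  L_2(u) = u(u - 6) / 27
Then p(u) = 4·L_0(u) + 40·L_1(u) + 112·L_2(u).
Expanding and collecting terms gives p(u) = 2u² - 6u + 4.
Evaluating at u = 12: p(12) = 220.

220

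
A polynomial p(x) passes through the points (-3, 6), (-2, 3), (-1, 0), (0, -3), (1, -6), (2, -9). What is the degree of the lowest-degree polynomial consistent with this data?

1

Forward differences of the values at x = -3, -2, -1, 0, 1, 2:
  p  : 6  3  0  -3  -6  -9
  Δ  : -3  -3  -3  -3  -3
  Δ^2: 0  0  0  0
  Δ^3: 0  0  0
  Δ^4: 0  0
  Δ^5: 0
The first differences are constant (-3) and nonzero, while all higher differences vanish, so the minimal degree is 1.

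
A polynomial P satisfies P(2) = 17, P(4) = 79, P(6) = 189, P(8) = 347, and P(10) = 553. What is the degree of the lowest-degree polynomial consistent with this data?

2

Forward differences of the values at n = 2, 4, 6, 8, 10:
  P  : 17  79  189  347  553
  Δ  : 62  110  158  206
  Δ^2: 48  48  48
  Δ^3: 0  0
  Δ^4: 0
The second differences are constant (48) and nonzero, while all higher differences vanish, so the minimal degree is 2.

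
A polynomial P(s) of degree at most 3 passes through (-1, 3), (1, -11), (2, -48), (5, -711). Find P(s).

Using the Lagrange interpolation formula with nodes -1, 1, 2, 5:
  L_0(s) = (s - 1)(s - 2)(s - 5) / -36
  L_1(s) = (s + 1)(s - 2)(s - 5) / 8
  L_2(s) = (s + 1)(s - 1)(s - 5) / -9
  L_3(s) = (s + 1)(s - 1)(s - 2) / 72
Then P(s) = 3·L_0(s) - 11·L_1(s) - 48·L_2(s) - 711·L_3(s).
Expanding and collecting terms gives P(s) = -6s^3 + 2s^2 - s - 6.
Check: P(2) = -48. ✓

P(s) = -6s^3 + 2s^2 - s - 6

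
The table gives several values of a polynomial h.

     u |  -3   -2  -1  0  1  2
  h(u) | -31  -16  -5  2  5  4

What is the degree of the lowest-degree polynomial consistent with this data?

2

Forward differences of the values at u = -3, -2, -1, 0, 1, 2:
  h  : -31  -16  -5  2  5  4
  Δ  : 15  11  7  3  -1
  Δ^2: -4  -4  -4  -4
  Δ^3: 0  0  0
  Δ^4: 0  0
  Δ^5: 0
The second differences are constant (-4) and nonzero, while all higher differences vanish, so the minimal degree is 2.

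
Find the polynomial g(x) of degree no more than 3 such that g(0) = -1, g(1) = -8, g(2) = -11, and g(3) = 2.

g(x) = 2x^3 - 4x^2 - 5x - 1

Using the Lagrange interpolation formula with nodes 0, 1, 2, 3:
  L_0(x) = (x - 1)(x - 2)(x - 3) / -6
  L_1(x) = x(x - 2)(x - 3) / 2
  L_2(x) = x(x - 1)(x - 3) / -2
  L_3(x) = x(x - 1)(x - 2) / 6
Then g(x) = -1·L_0(x) - 8·L_1(x) - 11·L_2(x) + 2·L_3(x).
Expanding and collecting terms gives g(x) = 2x^3 - 4x^2 - 5x - 1.
Check: g(0) = -1. ✓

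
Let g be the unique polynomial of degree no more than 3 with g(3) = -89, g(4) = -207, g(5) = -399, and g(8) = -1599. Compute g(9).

Write g(n) = an^3 + bn^2 + cn + d. Substituting each data point gives a linear system:
  27a + 9b + 3c + d = -89
  64a + 16b + 4c + d = -207
  125a + 25b + 5c + d = -399
  512a + 64b + 8c + d = -1599
Solving the system yields a = -3, b = -1, c = 0, d = 1.
So g(n) = -3n^3 - n^2 + 1.
Then g(9) = -2267.

-2267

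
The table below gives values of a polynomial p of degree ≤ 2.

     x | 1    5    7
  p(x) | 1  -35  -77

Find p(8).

Write p(x) = ax^2 + bx + c. Substituting each data point gives a linear system:
  a + b + c = 1
  25a + 5b + c = -35
  49a + 7b + c = -77
Solving the system yields a = -2, b = 3, c = 0.
So p(x) = -2x^2 + 3x.
Then p(8) = -104.

-104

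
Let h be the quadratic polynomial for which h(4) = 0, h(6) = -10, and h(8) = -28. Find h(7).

Forward differences of the values at t = 4, 6, 8:
  h  : 0  -10  -28
  Δ  : -10  -18
  Δ^2: -8
The second differences are constant, confirming degree 2.
Interpolating (Newton forward form) and evaluating at t = 7 gives h(7) = -18.

-18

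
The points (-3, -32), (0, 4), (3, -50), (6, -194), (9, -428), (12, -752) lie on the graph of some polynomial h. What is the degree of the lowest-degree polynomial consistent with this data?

2

Forward differences of the values at n = -3, 0, 3, 6, 9, 12:
  h  : -32  4  -50  -194  -428  -752
  Δ  : 36  -54  -144  -234  -324
  Δ^2: -90  -90  -90  -90
  Δ^3: 0  0  0
  Δ^4: 0  0
  Δ^5: 0
The second differences are constant (-90) and nonzero, while all higher differences vanish, so the minimal degree is 2.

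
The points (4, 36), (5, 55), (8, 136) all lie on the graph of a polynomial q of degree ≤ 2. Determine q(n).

Using the Lagrange interpolation formula with nodes 4, 5, 8:
  L_0(n) = (n - 5)(n - 8) / 4
  L_1(n) = (n - 4)(n - 8) / -3
  L_2(n) = (n - 4)(n - 5) / 12
Then q(n) = 36·L_0(n) + 55·L_1(n) + 136·L_2(n).
Expanding and collecting terms gives q(n) = 2n^2 + n.
Check: q(8) = 136. ✓

q(n) = 2n^2 + n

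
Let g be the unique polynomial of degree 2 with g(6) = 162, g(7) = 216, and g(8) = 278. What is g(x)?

g(x) = 4x^2 + 2x + 6

Write g(x) = ax^2 + bx + c. Substituting each data point gives a linear system:
  36a + 6b + c = 162
  49a + 7b + c = 216
  64a + 8b + c = 278
Solving the system yields a = 4, b = 2, c = 6.
So g(x) = 4x² + 2x + 6.
Check: g(7) = 216. ✓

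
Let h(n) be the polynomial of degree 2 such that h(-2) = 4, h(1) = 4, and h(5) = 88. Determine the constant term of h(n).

Write h(n) = an^2 + bn + c. Substituting each data point gives a linear system:
  4a - 2b + c = 4
  a + b + c = 4
  25a + 5b + c = 88
Solving the system yields a = 3, b = 3, c = -2.
So h(n) = 3n^2 + 3n - 2.
The constant term is -2.

-2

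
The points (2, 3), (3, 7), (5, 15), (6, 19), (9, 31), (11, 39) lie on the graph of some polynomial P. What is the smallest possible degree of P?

Divided differences on the nodes 2, 3, 5, 6, 9, 11:
  order 0: 3  7  15  19  31  39
  order 1: 4  4  4  4  4
  order 2: 0  0  0  0
  order 3: 0  0  0
  order 4: 0  0
  order 5: 0
The order-1 divided differences are all 4 (nonzero) and every higher order vanishes, so the data lies on a polynomial of degree exactly 1.

1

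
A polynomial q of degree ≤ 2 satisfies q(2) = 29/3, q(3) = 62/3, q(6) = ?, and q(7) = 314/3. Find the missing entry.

233/3

The 3 known points determine the degree-2 polynomial uniquely.
Write q(x) = ax^2 + bx + c. Substituting each data point gives a linear system:
  4a + 2b + c = 29/3
  9a + 3b + c = 62/3
  49a + 7b + c = 314/3
Solving the system yields a = 2, b = 1, c = -1/3.
So q(x) = 2x^2 + x - 1/3.
Then q(6) = 233/3.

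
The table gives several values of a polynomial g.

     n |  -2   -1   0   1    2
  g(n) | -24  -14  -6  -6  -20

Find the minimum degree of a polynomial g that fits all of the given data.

3

Forward differences of the values at n = -2, -1, 0, 1, 2:
  g  : -24  -14  -6  -6  -20
  Δ  : 10  8  0  -14
  Δ^2: -2  -8  -14
  Δ^3: -6  -6
  Δ^4: 0
The third differences are constant (-6) and nonzero, while all higher differences vanish, so the minimal degree is 3.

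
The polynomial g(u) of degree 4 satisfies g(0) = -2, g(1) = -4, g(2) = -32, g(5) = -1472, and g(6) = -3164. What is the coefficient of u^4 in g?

Write g(u) = au^4 + bu^3 + cu^2 + du + e. Substituting each data point gives a linear system:
  e = -2
  a + b + c + d + e = -4
  16a + 8b + 4c + 2d + e = -32
  625a + 125b + 25c + 5d + e = -1472
  1296a + 216b + 36c + 6d + e = -3164
Solving the system yields a = -3, b = 4, c = -4, d = 1, e = -2.
So g(u) = -3u^4 + 4u^3 - 4u^2 + u - 2.
The leading coefficient is -3.

-3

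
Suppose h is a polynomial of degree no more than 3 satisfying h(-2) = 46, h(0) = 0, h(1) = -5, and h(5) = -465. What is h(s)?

Write h(s) = as^3 + bs^2 + cs + d. Substituting each data point gives a linear system:
  -8a + 4b - 2c + d = 46
  d = 0
  a + b + c + d = -5
  125a + 25b + 5c + d = -465
Solving the system yields a = -4, b = 2, c = -3, d = 0.
So h(s) = -4s^3 + 2s^2 - 3s.
Check: h(5) = -465. ✓

h(s) = -4s^3 + 2s^2 - 3s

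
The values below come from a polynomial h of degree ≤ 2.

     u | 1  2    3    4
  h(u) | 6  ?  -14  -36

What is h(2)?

0

The 3 known points determine the degree-2 polynomial uniquely.
Write h(u) = au^2 + bu + c. Substituting each data point gives a linear system:
  a + b + c = 6
  9a + 3b + c = -14
  16a + 4b + c = -36
Solving the system yields a = -4, b = 6, c = 4.
So h(u) = -4u² + 6u + 4.
Then h(2) = 0.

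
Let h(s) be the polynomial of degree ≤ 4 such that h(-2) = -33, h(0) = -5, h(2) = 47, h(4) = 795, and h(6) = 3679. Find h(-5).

Write h(s) = as^4 + bs^3 + cs^2 + ds + e. Substituting each data point gives a linear system:
  16a - 8b + 4c - 2d + e = -33
  e = -5
  16a + 8b + 4c + 2d + e = 47
  256a + 64b + 16c + 4d + e = 795
  1296a + 216b + 36c + 6d + e = 3679
Solving the system yields a = 2, b = 6, c = -5, d = -4, e = -5.
So h(s) = 2s^4 + 6s^3 - 5s^2 - 4s - 5.
Then h(-5) = 390.

390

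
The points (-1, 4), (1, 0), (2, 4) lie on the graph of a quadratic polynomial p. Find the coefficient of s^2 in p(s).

2

Write p(s) = as^2 + bs + c. Substituting each data point gives a linear system:
  a - b + c = 4
  a + b + c = 0
  4a + 2b + c = 4
Solving the system yields a = 2, b = -2, c = 0.
So p(s) = 2s^2 - 2s.
The leading coefficient is 2.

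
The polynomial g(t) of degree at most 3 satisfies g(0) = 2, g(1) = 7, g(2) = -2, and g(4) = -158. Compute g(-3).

Write g(t) = at^3 + bt^2 + ct + d. Substituting each data point gives a linear system:
  d = 2
  a + b + c + d = 7
  8a + 4b + 2c + d = -2
  64a + 16b + 4c + d = -158
Solving the system yields a = -4, b = 5, c = 4, d = 2.
So g(t) = -4t³ + 5t² + 4t + 2.
Then g(-3) = 143.

143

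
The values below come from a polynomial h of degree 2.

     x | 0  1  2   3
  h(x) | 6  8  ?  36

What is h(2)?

18

On equispaced nodes a degree-2 polynomial has vanishing third forward difference, so
  - h(0) + 3·h(1) - 3·h(2) + h(3) = 0.
Substituting the known values and solving for h(2):
  -3·h(2) = -54
  h(2) = 18.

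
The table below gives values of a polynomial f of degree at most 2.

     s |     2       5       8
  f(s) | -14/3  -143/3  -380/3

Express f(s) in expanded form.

f(s) = -2s^2 - (1/3)s + 4

Using the Lagrange interpolation formula with nodes 2, 5, 8:
  L_0(s) = (s - 5)(s - 8) / 18
  L_1(s) = (s - 2)(s - 8) / -9
  L_2(s) = (s - 2)(s - 5) / 18
Then f(s) = -14/3·L_0(s) - 143/3·L_1(s) - 380/3·L_2(s).
Expanding and collecting terms gives f(s) = -2s^2 - (1/3)s + 4.
Check: f(8) = -380/3. ✓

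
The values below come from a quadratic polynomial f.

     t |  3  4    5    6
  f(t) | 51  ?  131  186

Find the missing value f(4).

86

The 3 known points determine the degree-2 polynomial uniquely.
Write f(t) = at^2 + bt + c. Substituting each data point gives a linear system:
  9a + 3b + c = 51
  25a + 5b + c = 131
  36a + 6b + c = 186
Solving the system yields a = 5, b = 0, c = 6.
So f(t) = 5t² + 6.
Then f(4) = 86.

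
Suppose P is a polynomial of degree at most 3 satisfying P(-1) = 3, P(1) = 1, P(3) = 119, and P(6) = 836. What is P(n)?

P(n) = 3n^3 + 6n^2 - 4n - 4

Write P(n) = an^3 + bn^2 + cn + d. Substituting each data point gives a linear system:
  -a + b - c + d = 3
  a + b + c + d = 1
  27a + 9b + 3c + d = 119
  216a + 36b + 6c + d = 836
Solving the system yields a = 3, b = 6, c = -4, d = -4.
So P(n) = 3n^3 + 6n^2 - 4n - 4.
Check: P(-1) = 3. ✓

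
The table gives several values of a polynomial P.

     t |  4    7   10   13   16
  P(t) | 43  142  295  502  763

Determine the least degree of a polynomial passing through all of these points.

Forward differences of the values at t = 4, 7, 10, 13, 16:
  P  : 43  142  295  502  763
  Δ  : 99  153  207  261
  Δ^2: 54  54  54
  Δ^3: 0  0
  Δ^4: 0
The second differences are constant (54) and nonzero, while all higher differences vanish, so the minimal degree is 2.

2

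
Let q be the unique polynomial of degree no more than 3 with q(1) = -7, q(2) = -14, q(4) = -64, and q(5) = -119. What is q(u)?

q(u) = -u^3 + u^2 - 3u - 4

Write q(u) = au^3 + bu^2 + cu + d. Substituting each data point gives a linear system:
  a + b + c + d = -7
  8a + 4b + 2c + d = -14
  64a + 16b + 4c + d = -64
  125a + 25b + 5c + d = -119
Solving the system yields a = -1, b = 1, c = -3, d = -4.
So q(u) = -u^3 + u^2 - 3u - 4.
Check: q(1) = -7. ✓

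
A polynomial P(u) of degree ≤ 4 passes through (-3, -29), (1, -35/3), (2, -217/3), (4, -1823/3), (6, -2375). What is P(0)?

-1

Write P(u) = au^4 + bu^3 + cu^2 + du + e. Substituting each data point gives a linear system:
  81a - 27b + 9c - 3d + e = -29
  a + b + c + d + e = -35/3
  16a + 8b + 4c + 2d + e = -217/3
  256a + 64b + 16c + 4d + e = -1823/3
  1296a + 216b + 36c + 6d + e = -2375
Solving the system yields a = -1, b = -4, c = -6, d = 1/3, e = -1.
So P(u) = -u^4 - 4u^3 - 6u^2 + (1/3)u - 1.
Then P(0) = -1.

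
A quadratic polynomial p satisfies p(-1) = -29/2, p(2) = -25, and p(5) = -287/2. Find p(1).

-19/2

Using the Lagrange interpolation formula with nodes -1, 2, 5:
  L_0(x) = (x - 2)(x - 5) / 18
  L_1(x) = (x + 1)(x - 5) / -9
  L_2(x) = (x + 1)(x - 2) / 18
Then p(x) = -29/2·L_0(x) - 25·L_1(x) - 287/2·L_2(x).
Expanding and collecting terms gives p(x) = -6x² + (5/2)x - 6.
Evaluating at x = 1: p(1) = -19/2.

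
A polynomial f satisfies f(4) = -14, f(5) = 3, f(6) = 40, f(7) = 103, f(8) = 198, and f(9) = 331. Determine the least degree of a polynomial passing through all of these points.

Forward differences of the values at x = 4, 5, 6, 7, 8, 9:
  f  : -14  3  40  103  198  331
  Δ  : 17  37  63  95  133
  Δ^2: 20  26  32  38
  Δ^3: 6  6  6
  Δ^4: 0  0
  Δ^5: 0
The third differences are constant (6) and nonzero, while all higher differences vanish, so the minimal degree is 3.

3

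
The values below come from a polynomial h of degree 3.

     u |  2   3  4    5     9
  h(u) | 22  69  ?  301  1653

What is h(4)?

158

The 4 known points determine the degree-3 polynomial uniquely.
Write h(u) = au^3 + bu^2 + cu + d. Substituting each data point gives a linear system:
  8a + 4b + 2c + d = 22
  27a + 9b + 3c + d = 69
  125a + 25b + 5c + d = 301
  729a + 81b + 9c + d = 1653
Solving the system yields a = 2, b = 3, c = -6, d = 6.
So h(u) = 2u^3 + 3u^2 - 6u + 6.
Then h(4) = 158.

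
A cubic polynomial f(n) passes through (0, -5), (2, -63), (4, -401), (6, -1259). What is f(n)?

f(n) = -5n^3 - 5n^2 + n - 5

Write f(n) = an^3 + bn^2 + cn + d. Substituting each data point gives a linear system:
  d = -5
  8a + 4b + 2c + d = -63
  64a + 16b + 4c + d = -401
  216a + 36b + 6c + d = -1259
Solving the system yields a = -5, b = -5, c = 1, d = -5.
So f(n) = -5n^3 - 5n^2 + n - 5.
Check: f(2) = -63. ✓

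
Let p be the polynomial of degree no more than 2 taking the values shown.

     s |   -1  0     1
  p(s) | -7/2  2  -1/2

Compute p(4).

Using the Lagrange interpolation formula with nodes -1, 0, 1:
  L_0(s) = s(s - 1) / 2
  L_1(s) = (s + 1)(s - 1) / -1
  L_2(s) = (s + 1)s / 2
Then p(s) = -7/2·L_0(s) + 2·L_1(s) - 1/2·L_2(s).
Expanding and collecting terms gives p(s) = -4s^2 + (3/2)s + 2.
Evaluating at s = 4: p(4) = -56.

-56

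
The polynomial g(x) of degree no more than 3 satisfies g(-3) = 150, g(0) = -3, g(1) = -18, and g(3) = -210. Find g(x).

g(x) = -6x^3 - 3x^2 - 6x - 3

Write g(x) = ax^3 + bx^2 + cx + d. Substituting each data point gives a linear system:
  -27a + 9b - 3c + d = 150
  d = -3
  a + b + c + d = -18
  27a + 9b + 3c + d = -210
Solving the system yields a = -6, b = -3, c = -6, d = -3.
So g(x) = -6x^3 - 3x^2 - 6x - 3.
Check: g(3) = -210. ✓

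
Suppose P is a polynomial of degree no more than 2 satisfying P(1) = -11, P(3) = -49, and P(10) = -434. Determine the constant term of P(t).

-4

Write P(t) = at^2 + bt + c. Substituting each data point gives a linear system:
  a + b + c = -11
  9a + 3b + c = -49
  100a + 10b + c = -434
Solving the system yields a = -4, b = -3, c = -4.
So P(t) = -4t^2 - 3t - 4.
The constant term is -4.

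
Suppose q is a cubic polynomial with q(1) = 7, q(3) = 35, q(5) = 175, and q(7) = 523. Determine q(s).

Write q(s) = as^3 + bs^2 + cs + d. Substituting each data point gives a linear system:
  a + b + c + d = 7
  27a + 9b + 3c + d = 35
  125a + 25b + 5c + d = 175
  343a + 49b + 7c + d = 523
Solving the system yields a = 2, b = -4, c = 4, d = 5.
So q(s) = 2s^3 - 4s^2 + 4s + 5.
Check: q(5) = 175. ✓

q(s) = 2s^3 - 4s^2 + 4s + 5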